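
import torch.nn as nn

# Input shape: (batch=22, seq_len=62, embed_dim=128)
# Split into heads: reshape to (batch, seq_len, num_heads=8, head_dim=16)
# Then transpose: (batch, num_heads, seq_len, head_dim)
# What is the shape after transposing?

Input shape: (22, 62, 128)
  -> after reshape: (22, 62, 8, 16)
Output shape: (22, 8, 62, 16)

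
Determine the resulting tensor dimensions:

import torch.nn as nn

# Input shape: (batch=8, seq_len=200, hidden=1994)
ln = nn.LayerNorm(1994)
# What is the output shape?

Input shape: (8, 200, 1994)
Output shape: (8, 200, 1994)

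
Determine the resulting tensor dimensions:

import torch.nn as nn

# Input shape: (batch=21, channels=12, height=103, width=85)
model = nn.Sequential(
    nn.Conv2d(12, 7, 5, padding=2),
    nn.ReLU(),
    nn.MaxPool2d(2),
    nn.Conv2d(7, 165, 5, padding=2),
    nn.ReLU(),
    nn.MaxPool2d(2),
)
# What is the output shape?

Input shape: (21, 12, 103, 85)
  -> after first Conv2d: (21, 7, 103, 85)
  -> after first MaxPool2d: (21, 7, 51, 42)
  -> after second Conv2d: (21, 165, 51, 42)
Output shape: (21, 165, 25, 21)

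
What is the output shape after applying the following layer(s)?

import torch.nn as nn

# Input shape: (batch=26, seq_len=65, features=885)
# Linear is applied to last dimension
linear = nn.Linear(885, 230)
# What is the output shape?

Input shape: (26, 65, 885)
Output shape: (26, 65, 230)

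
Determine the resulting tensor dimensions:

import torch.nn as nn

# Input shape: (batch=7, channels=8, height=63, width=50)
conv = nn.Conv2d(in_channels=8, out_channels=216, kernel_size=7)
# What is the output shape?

Input shape: (7, 8, 63, 50)
Output shape: (7, 216, 57, 44)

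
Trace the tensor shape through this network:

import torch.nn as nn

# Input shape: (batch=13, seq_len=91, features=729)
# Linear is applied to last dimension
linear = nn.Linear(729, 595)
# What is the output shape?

Input shape: (13, 91, 729)
Output shape: (13, 91, 595)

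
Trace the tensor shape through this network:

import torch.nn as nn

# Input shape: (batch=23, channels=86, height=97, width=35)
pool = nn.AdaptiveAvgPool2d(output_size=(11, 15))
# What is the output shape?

Input shape: (23, 86, 97, 35)
Output shape: (23, 86, 11, 15)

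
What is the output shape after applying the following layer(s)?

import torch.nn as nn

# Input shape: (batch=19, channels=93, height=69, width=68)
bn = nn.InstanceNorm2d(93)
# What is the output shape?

Input shape: (19, 93, 69, 68)
Output shape: (19, 93, 69, 68)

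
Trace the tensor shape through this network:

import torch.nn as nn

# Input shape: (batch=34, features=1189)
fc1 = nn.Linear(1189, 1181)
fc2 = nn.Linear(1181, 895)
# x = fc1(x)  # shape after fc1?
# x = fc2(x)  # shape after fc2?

Input shape: (34, 1189)
  -> after fc1: (34, 1181)
Output shape: (34, 895)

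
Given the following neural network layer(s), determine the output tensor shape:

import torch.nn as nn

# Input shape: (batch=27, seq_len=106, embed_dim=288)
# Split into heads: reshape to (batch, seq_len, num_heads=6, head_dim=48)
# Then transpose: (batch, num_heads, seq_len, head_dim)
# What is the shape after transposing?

Input shape: (27, 106, 288)
  -> after reshape: (27, 106, 6, 48)
Output shape: (27, 6, 106, 48)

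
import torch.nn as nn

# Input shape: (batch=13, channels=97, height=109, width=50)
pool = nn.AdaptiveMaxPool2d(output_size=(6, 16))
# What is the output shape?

Input shape: (13, 97, 109, 50)
Output shape: (13, 97, 6, 16)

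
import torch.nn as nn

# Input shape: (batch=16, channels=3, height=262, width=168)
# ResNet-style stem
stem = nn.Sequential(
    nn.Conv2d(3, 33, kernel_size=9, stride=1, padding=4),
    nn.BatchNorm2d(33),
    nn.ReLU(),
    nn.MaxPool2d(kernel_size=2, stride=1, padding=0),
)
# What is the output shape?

Input shape: (16, 3, 262, 168)
  -> after Conv2d 9x9 stride=1: (16, 33, 262, 168)
Output shape: (16, 33, 261, 167)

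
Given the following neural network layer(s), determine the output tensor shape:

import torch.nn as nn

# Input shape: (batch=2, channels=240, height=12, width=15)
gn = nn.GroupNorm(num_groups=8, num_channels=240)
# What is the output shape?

Input shape: (2, 240, 12, 15)
Output shape: (2, 240, 12, 15)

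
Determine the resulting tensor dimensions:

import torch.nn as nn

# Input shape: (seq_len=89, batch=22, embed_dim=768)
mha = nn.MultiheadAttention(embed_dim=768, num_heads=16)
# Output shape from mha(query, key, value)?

Input shape: (89, 22, 768)
Output shape: (89, 22, 768)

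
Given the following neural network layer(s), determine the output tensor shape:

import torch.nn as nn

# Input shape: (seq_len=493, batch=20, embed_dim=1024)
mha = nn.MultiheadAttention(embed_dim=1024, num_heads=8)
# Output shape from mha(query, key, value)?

Input shape: (493, 20, 1024)
Output shape: (493, 20, 1024)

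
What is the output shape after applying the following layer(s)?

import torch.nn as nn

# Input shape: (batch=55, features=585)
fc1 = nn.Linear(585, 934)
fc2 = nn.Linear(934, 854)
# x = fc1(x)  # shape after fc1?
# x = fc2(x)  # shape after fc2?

Input shape: (55, 585)
  -> after fc1: (55, 934)
Output shape: (55, 854)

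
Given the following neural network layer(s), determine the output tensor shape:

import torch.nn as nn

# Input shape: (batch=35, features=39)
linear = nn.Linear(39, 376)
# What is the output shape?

Input shape: (35, 39)
Output shape: (35, 376)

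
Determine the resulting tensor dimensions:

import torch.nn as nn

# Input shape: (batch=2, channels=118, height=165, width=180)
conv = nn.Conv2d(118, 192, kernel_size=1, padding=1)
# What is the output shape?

Input shape: (2, 118, 165, 180)
Output shape: (2, 192, 167, 182)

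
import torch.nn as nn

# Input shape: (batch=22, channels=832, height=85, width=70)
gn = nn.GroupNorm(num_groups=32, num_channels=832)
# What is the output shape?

Input shape: (22, 832, 85, 70)
Output shape: (22, 832, 85, 70)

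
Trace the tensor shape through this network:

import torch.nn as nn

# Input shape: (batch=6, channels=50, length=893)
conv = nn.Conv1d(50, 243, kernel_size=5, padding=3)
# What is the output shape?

Input shape: (6, 50, 893)
Output shape: (6, 243, 895)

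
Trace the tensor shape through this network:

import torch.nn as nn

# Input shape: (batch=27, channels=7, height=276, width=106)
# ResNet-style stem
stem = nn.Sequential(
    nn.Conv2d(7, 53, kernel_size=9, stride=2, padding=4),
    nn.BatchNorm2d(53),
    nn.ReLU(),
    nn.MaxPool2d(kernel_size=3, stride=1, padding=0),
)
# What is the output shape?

Input shape: (27, 7, 276, 106)
  -> after Conv2d 9x9 stride=2: (27, 53, 138, 53)
Output shape: (27, 53, 136, 51)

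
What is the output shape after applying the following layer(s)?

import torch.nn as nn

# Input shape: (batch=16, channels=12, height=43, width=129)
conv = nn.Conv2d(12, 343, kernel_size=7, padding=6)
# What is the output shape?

Input shape: (16, 12, 43, 129)
Output shape: (16, 343, 49, 135)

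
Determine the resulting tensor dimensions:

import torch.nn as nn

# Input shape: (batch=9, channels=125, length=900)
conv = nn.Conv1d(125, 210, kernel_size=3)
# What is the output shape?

Input shape: (9, 125, 900)
Output shape: (9, 210, 898)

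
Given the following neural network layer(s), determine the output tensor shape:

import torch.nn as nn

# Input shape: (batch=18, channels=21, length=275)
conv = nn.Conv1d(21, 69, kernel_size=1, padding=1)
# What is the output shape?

Input shape: (18, 21, 275)
Output shape: (18, 69, 277)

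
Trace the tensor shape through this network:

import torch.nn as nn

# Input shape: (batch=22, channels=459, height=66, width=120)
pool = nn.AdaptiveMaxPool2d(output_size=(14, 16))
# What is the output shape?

Input shape: (22, 459, 66, 120)
Output shape: (22, 459, 14, 16)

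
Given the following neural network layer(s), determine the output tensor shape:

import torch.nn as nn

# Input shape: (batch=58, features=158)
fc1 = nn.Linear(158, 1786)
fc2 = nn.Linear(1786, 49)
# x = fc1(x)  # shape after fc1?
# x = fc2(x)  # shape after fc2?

Input shape: (58, 158)
  -> after fc1: (58, 1786)
Output shape: (58, 49)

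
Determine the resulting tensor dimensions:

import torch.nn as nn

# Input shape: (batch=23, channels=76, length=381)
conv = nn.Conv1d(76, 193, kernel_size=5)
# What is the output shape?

Input shape: (23, 76, 381)
Output shape: (23, 193, 377)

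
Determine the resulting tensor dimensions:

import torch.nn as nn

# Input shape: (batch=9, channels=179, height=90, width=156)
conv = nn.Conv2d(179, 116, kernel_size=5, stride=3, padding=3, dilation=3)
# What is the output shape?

Input shape: (9, 179, 90, 156)
Output shape: (9, 116, 28, 50)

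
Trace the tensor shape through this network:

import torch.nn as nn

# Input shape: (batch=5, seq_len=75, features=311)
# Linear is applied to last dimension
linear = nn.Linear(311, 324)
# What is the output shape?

Input shape: (5, 75, 311)
Output shape: (5, 75, 324)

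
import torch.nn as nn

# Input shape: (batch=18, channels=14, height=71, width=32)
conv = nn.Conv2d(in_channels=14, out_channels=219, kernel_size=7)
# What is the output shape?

Input shape: (18, 14, 71, 32)
Output shape: (18, 219, 65, 26)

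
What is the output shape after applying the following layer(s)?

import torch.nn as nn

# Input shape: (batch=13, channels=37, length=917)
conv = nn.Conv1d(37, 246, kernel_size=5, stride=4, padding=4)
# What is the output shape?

Input shape: (13, 37, 917)
Output shape: (13, 246, 231)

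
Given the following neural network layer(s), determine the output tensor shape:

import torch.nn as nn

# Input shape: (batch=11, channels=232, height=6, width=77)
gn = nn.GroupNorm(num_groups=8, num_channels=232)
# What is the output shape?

Input shape: (11, 232, 6, 77)
Output shape: (11, 232, 6, 77)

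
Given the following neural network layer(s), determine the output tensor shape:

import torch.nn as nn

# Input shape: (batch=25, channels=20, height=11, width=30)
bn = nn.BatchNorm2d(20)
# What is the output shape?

Input shape: (25, 20, 11, 30)
Output shape: (25, 20, 11, 30)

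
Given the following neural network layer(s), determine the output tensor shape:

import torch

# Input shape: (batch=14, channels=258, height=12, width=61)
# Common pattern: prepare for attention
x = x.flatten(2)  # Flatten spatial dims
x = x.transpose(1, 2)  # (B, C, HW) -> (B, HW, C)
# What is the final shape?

Input shape: (14, 258, 12, 61)
  -> after flatten(2): (14, 258, 732)
Output shape: (14, 732, 258)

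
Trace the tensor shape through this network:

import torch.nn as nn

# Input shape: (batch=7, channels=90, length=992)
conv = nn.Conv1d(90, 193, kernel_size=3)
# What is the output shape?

Input shape: (7, 90, 992)
Output shape: (7, 193, 990)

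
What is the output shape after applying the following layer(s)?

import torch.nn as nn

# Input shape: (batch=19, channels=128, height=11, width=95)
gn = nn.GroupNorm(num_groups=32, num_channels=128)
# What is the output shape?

Input shape: (19, 128, 11, 95)
Output shape: (19, 128, 11, 95)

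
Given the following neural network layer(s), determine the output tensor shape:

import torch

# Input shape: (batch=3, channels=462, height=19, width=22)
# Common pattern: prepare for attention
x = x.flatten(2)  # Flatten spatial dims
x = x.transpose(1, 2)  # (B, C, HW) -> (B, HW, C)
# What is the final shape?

Input shape: (3, 462, 19, 22)
  -> after flatten(2): (3, 462, 418)
Output shape: (3, 418, 462)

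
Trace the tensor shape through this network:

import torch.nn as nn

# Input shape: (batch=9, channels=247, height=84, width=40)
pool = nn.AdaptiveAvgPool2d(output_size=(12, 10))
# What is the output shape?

Input shape: (9, 247, 84, 40)
Output shape: (9, 247, 12, 10)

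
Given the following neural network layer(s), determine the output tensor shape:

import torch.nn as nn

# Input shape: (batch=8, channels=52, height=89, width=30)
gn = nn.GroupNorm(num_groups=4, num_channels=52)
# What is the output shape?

Input shape: (8, 52, 89, 30)
Output shape: (8, 52, 89, 30)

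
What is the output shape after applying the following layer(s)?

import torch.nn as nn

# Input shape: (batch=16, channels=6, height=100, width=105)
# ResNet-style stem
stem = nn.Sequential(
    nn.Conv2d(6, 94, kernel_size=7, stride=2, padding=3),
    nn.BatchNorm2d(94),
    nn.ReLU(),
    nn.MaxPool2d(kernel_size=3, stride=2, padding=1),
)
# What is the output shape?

Input shape: (16, 6, 100, 105)
  -> after Conv2d 7x7 stride=2: (16, 94, 50, 53)
Output shape: (16, 94, 25, 27)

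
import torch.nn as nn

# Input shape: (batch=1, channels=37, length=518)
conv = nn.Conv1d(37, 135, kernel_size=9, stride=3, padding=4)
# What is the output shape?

Input shape: (1, 37, 518)
Output shape: (1, 135, 173)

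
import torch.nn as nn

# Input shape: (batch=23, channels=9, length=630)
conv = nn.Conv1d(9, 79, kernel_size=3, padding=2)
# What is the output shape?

Input shape: (23, 9, 630)
Output shape: (23, 79, 632)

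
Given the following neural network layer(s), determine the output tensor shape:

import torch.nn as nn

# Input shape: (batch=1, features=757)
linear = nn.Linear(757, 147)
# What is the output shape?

Input shape: (1, 757)
Output shape: (1, 147)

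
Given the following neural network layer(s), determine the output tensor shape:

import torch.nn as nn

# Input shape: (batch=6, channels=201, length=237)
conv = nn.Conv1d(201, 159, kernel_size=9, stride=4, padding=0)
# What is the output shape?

Input shape: (6, 201, 237)
Output shape: (6, 159, 58)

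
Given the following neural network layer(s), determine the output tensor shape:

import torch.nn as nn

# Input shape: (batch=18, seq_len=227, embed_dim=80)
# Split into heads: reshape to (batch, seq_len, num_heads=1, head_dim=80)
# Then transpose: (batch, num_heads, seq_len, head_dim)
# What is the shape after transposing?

Input shape: (18, 227, 80)
  -> after reshape: (18, 227, 1, 80)
Output shape: (18, 1, 227, 80)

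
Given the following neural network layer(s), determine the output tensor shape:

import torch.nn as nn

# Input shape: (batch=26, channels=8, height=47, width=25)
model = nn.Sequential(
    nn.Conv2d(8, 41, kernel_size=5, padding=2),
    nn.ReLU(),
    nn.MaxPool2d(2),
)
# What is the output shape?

Input shape: (26, 8, 47, 25)
  -> after Conv2d: (26, 41, 47, 25)
  -> after ReLU: (26, 41, 47, 25)
Output shape: (26, 41, 23, 12)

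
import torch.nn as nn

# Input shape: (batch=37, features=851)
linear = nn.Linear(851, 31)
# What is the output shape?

Input shape: (37, 851)
Output shape: (37, 31)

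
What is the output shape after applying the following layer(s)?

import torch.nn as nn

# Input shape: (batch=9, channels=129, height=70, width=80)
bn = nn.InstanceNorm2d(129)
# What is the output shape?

Input shape: (9, 129, 70, 80)
Output shape: (9, 129, 70, 80)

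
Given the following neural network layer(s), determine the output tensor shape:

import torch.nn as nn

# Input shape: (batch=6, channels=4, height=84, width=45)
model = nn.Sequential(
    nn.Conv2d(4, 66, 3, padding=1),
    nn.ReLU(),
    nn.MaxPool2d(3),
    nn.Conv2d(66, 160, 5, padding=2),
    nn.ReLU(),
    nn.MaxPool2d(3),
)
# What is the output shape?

Input shape: (6, 4, 84, 45)
  -> after first Conv2d: (6, 66, 84, 45)
  -> after first MaxPool2d: (6, 66, 28, 15)
  -> after second Conv2d: (6, 160, 28, 15)
Output shape: (6, 160, 9, 5)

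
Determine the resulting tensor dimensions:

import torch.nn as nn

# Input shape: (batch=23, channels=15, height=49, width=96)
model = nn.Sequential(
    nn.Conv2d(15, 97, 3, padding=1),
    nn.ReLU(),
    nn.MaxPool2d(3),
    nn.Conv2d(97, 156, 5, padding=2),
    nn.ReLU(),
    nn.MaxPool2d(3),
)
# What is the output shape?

Input shape: (23, 15, 49, 96)
  -> after first Conv2d: (23, 97, 49, 96)
  -> after first MaxPool2d: (23, 97, 16, 32)
  -> after second Conv2d: (23, 156, 16, 32)
Output shape: (23, 156, 5, 10)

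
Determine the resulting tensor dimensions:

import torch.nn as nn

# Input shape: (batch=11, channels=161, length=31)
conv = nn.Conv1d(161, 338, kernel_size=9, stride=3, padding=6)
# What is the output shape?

Input shape: (11, 161, 31)
Output shape: (11, 338, 12)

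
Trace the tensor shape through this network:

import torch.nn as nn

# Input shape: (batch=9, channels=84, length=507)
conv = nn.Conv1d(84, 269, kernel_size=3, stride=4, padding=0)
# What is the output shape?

Input shape: (9, 84, 507)
Output shape: (9, 269, 127)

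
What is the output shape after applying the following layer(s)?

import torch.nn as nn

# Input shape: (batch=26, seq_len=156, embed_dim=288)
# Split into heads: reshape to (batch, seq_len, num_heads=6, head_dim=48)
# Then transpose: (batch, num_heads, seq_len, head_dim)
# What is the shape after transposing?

Input shape: (26, 156, 288)
  -> after reshape: (26, 156, 6, 48)
Output shape: (26, 6, 156, 48)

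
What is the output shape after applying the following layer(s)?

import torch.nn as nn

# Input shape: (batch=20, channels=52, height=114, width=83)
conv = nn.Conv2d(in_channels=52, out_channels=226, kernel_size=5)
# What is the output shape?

Input shape: (20, 52, 114, 83)
Output shape: (20, 226, 110, 79)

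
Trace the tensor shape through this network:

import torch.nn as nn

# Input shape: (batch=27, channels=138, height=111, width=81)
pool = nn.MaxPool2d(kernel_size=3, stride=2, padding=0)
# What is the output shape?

Input shape: (27, 138, 111, 81)
Output shape: (27, 138, 55, 40)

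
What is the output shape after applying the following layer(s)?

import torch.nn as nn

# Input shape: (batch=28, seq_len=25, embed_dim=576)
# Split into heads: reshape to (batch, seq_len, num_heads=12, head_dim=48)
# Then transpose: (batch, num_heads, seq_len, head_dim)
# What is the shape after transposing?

Input shape: (28, 25, 576)
  -> after reshape: (28, 25, 12, 48)
Output shape: (28, 12, 25, 48)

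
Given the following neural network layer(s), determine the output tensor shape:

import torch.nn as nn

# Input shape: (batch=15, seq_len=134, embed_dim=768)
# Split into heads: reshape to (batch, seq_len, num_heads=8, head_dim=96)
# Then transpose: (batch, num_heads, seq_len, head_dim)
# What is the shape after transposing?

Input shape: (15, 134, 768)
  -> after reshape: (15, 134, 8, 96)
Output shape: (15, 8, 134, 96)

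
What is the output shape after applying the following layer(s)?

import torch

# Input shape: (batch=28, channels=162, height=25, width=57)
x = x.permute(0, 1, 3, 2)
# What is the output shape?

Input shape: (28, 162, 25, 57)
Output shape: (28, 162, 57, 25)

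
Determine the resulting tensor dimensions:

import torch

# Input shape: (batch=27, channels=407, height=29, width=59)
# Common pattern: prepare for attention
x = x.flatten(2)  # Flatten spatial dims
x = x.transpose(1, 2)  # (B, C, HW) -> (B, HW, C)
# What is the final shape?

Input shape: (27, 407, 29, 59)
  -> after flatten(2): (27, 407, 1711)
Output shape: (27, 1711, 407)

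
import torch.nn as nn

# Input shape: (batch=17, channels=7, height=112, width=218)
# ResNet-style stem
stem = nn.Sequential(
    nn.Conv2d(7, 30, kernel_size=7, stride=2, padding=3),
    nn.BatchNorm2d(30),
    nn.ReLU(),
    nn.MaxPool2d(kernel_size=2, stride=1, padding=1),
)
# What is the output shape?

Input shape: (17, 7, 112, 218)
  -> after Conv2d 7x7 stride=2: (17, 30, 56, 109)
Output shape: (17, 30, 57, 110)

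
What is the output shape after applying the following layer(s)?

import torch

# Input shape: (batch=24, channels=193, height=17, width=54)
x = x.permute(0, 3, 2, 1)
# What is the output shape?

Input shape: (24, 193, 17, 54)
Output shape: (24, 54, 17, 193)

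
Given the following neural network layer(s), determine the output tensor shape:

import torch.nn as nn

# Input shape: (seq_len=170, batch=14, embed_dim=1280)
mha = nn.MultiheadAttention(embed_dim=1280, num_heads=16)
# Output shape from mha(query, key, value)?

Input shape: (170, 14, 1280)
Output shape: (170, 14, 1280)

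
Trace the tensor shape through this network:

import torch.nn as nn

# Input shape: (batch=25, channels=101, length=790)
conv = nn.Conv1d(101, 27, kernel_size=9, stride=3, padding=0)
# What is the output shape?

Input shape: (25, 101, 790)
Output shape: (25, 27, 261)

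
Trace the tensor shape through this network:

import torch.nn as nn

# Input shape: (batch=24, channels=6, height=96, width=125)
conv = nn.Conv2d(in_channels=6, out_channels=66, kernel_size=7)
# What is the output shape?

Input shape: (24, 6, 96, 125)
Output shape: (24, 66, 90, 119)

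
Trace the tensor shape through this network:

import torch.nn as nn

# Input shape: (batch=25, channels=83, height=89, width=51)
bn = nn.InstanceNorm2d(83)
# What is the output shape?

Input shape: (25, 83, 89, 51)
Output shape: (25, 83, 89, 51)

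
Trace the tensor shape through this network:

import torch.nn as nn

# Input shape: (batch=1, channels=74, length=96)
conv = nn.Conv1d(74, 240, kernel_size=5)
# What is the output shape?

Input shape: (1, 74, 96)
Output shape: (1, 240, 92)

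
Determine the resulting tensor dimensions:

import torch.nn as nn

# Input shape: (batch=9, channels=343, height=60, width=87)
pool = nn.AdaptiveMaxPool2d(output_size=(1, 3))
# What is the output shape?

Input shape: (9, 343, 60, 87)
Output shape: (9, 343, 1, 3)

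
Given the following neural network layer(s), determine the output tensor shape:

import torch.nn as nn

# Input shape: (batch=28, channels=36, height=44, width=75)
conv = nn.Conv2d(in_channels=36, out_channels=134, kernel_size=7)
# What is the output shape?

Input shape: (28, 36, 44, 75)
Output shape: (28, 134, 38, 69)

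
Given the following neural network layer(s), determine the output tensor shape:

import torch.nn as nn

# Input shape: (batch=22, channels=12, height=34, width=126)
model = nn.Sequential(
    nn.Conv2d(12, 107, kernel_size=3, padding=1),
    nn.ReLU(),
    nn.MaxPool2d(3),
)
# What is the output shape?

Input shape: (22, 12, 34, 126)
  -> after Conv2d: (22, 107, 34, 126)
  -> after ReLU: (22, 107, 34, 126)
Output shape: (22, 107, 11, 42)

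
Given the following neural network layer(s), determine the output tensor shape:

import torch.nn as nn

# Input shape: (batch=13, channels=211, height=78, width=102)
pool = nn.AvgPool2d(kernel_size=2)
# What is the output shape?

Input shape: (13, 211, 78, 102)
Output shape: (13, 211, 39, 51)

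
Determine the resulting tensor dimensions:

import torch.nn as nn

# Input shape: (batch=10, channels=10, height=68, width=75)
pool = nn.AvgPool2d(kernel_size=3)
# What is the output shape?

Input shape: (10, 10, 68, 75)
Output shape: (10, 10, 22, 25)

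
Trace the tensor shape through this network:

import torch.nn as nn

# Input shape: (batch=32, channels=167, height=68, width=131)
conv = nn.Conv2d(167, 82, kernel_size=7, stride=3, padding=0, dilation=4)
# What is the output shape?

Input shape: (32, 167, 68, 131)
Output shape: (32, 82, 15, 36)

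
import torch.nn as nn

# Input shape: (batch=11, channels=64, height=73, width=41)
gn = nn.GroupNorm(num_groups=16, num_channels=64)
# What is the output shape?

Input shape: (11, 64, 73, 41)
Output shape: (11, 64, 73, 41)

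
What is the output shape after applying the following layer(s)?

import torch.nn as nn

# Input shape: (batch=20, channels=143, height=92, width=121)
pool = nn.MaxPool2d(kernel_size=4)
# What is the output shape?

Input shape: (20, 143, 92, 121)
Output shape: (20, 143, 23, 30)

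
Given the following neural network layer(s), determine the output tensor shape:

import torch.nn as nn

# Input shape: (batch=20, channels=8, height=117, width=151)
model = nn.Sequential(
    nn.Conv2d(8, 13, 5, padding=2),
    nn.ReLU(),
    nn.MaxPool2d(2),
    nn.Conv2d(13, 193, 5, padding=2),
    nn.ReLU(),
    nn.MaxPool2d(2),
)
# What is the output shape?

Input shape: (20, 8, 117, 151)
  -> after first Conv2d: (20, 13, 117, 151)
  -> after first MaxPool2d: (20, 13, 58, 75)
  -> after second Conv2d: (20, 193, 58, 75)
Output shape: (20, 193, 29, 37)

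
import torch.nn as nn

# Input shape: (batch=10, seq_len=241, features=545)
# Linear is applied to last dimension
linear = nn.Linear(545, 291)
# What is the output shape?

Input shape: (10, 241, 545)
Output shape: (10, 241, 291)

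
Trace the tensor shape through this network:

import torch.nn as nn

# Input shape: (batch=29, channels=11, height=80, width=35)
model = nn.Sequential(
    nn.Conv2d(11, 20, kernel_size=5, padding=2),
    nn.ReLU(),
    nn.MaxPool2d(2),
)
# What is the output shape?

Input shape: (29, 11, 80, 35)
  -> after Conv2d: (29, 20, 80, 35)
  -> after ReLU: (29, 20, 80, 35)
Output shape: (29, 20, 40, 17)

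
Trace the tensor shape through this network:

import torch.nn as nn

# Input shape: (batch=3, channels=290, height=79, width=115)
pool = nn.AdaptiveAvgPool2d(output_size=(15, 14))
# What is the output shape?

Input shape: (3, 290, 79, 115)
Output shape: (3, 290, 15, 14)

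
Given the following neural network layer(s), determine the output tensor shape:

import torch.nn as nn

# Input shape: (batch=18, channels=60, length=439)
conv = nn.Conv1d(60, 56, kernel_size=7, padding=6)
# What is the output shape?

Input shape: (18, 60, 439)
Output shape: (18, 56, 445)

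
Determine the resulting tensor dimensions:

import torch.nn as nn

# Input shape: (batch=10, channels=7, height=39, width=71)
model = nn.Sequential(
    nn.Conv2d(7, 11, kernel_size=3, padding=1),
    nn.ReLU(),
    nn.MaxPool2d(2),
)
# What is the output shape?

Input shape: (10, 7, 39, 71)
  -> after Conv2d: (10, 11, 39, 71)
  -> after ReLU: (10, 11, 39, 71)
Output shape: (10, 11, 19, 35)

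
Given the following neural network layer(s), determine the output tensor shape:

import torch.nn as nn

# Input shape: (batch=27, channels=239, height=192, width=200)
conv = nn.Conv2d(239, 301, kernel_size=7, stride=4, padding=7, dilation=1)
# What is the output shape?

Input shape: (27, 239, 192, 200)
Output shape: (27, 301, 50, 52)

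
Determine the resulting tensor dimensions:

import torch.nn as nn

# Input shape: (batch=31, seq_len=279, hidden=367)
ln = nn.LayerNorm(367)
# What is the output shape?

Input shape: (31, 279, 367)
Output shape: (31, 279, 367)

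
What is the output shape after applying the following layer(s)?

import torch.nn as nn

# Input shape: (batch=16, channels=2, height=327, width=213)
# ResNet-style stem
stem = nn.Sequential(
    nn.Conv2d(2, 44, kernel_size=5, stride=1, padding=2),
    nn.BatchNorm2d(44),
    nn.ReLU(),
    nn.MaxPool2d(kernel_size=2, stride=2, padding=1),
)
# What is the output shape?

Input shape: (16, 2, 327, 213)
  -> after Conv2d 5x5 stride=1: (16, 44, 327, 213)
Output shape: (16, 44, 164, 107)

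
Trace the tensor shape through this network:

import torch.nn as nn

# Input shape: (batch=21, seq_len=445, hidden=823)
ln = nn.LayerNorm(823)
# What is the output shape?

Input shape: (21, 445, 823)
Output shape: (21, 445, 823)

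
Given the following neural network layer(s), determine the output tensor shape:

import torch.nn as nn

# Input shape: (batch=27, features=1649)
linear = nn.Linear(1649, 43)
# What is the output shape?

Input shape: (27, 1649)
Output shape: (27, 43)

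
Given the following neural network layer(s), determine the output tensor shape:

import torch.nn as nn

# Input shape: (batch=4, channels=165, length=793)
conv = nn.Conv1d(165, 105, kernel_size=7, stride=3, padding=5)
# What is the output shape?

Input shape: (4, 165, 793)
Output shape: (4, 105, 266)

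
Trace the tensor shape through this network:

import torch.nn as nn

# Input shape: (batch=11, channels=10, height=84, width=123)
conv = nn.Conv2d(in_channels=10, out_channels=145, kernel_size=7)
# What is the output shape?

Input shape: (11, 10, 84, 123)
Output shape: (11, 145, 78, 117)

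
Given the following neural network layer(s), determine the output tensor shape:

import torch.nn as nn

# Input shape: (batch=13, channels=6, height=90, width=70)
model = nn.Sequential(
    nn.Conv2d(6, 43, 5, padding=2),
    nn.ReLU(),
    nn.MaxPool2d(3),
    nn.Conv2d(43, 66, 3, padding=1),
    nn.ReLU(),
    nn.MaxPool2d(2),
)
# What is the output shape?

Input shape: (13, 6, 90, 70)
  -> after first Conv2d: (13, 43, 90, 70)
  -> after first MaxPool2d: (13, 43, 30, 23)
  -> after second Conv2d: (13, 66, 30, 23)
Output shape: (13, 66, 15, 11)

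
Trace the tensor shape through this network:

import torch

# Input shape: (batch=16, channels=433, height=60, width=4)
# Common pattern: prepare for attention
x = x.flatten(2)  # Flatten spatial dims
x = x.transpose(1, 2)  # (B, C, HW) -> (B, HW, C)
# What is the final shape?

Input shape: (16, 433, 60, 4)
  -> after flatten(2): (16, 433, 240)
Output shape: (16, 240, 433)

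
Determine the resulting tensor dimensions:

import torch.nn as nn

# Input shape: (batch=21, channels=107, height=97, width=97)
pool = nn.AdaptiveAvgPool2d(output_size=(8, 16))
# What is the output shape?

Input shape: (21, 107, 97, 97)
Output shape: (21, 107, 8, 16)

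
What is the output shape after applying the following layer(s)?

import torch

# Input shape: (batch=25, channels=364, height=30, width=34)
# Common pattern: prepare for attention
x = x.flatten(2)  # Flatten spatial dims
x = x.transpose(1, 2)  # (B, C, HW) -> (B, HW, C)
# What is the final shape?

Input shape: (25, 364, 30, 34)
  -> after flatten(2): (25, 364, 1020)
Output shape: (25, 1020, 364)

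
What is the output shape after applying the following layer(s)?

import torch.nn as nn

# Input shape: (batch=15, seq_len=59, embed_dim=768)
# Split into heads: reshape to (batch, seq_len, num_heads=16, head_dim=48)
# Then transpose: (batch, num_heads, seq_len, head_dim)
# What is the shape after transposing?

Input shape: (15, 59, 768)
  -> after reshape: (15, 59, 16, 48)
Output shape: (15, 16, 59, 48)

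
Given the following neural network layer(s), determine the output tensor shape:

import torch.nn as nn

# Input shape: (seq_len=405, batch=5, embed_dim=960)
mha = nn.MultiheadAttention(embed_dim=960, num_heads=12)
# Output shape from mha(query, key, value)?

Input shape: (405, 5, 960)
Output shape: (405, 5, 960)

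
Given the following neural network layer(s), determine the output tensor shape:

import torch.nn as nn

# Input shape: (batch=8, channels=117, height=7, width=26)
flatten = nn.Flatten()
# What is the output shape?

Input shape: (8, 117, 7, 26)
Output shape: (8, 21294)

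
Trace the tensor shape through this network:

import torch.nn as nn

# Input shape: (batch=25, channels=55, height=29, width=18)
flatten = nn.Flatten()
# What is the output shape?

Input shape: (25, 55, 29, 18)
Output shape: (25, 28710)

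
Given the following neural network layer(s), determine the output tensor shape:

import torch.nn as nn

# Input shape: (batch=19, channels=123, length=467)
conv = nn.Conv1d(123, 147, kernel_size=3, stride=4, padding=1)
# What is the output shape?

Input shape: (19, 123, 467)
Output shape: (19, 147, 117)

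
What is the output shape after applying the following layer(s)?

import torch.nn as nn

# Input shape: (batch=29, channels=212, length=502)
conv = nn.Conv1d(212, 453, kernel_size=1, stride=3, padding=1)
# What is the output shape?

Input shape: (29, 212, 502)
Output shape: (29, 453, 168)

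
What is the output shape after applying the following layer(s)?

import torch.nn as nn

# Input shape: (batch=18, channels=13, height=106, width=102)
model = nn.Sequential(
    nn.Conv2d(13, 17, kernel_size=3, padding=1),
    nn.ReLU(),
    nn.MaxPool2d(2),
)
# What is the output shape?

Input shape: (18, 13, 106, 102)
  -> after Conv2d: (18, 17, 106, 102)
  -> after ReLU: (18, 17, 106, 102)
Output shape: (18, 17, 53, 51)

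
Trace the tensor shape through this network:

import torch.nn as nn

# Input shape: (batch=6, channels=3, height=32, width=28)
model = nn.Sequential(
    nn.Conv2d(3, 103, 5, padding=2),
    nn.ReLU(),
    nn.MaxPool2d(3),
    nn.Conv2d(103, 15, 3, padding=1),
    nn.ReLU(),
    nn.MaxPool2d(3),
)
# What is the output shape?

Input shape: (6, 3, 32, 28)
  -> after first Conv2d: (6, 103, 32, 28)
  -> after first MaxPool2d: (6, 103, 10, 9)
  -> after second Conv2d: (6, 15, 10, 9)
Output shape: (6, 15, 3, 3)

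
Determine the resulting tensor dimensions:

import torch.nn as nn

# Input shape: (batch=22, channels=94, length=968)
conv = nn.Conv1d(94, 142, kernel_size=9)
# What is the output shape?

Input shape: (22, 94, 968)
Output shape: (22, 142, 960)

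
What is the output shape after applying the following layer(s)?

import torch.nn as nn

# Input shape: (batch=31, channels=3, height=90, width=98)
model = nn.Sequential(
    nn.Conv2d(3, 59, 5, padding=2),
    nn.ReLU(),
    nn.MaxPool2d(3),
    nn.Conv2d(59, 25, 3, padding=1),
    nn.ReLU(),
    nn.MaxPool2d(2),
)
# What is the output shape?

Input shape: (31, 3, 90, 98)
  -> after first Conv2d: (31, 59, 90, 98)
  -> after first MaxPool2d: (31, 59, 30, 32)
  -> after second Conv2d: (31, 25, 30, 32)
Output shape: (31, 25, 15, 16)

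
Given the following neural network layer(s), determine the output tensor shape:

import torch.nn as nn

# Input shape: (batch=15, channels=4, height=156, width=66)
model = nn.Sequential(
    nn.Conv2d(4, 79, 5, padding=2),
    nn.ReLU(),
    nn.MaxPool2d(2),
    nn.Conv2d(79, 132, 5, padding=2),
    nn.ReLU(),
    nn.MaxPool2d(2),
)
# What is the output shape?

Input shape: (15, 4, 156, 66)
  -> after first Conv2d: (15, 79, 156, 66)
  -> after first MaxPool2d: (15, 79, 78, 33)
  -> after second Conv2d: (15, 132, 78, 33)
Output shape: (15, 132, 39, 16)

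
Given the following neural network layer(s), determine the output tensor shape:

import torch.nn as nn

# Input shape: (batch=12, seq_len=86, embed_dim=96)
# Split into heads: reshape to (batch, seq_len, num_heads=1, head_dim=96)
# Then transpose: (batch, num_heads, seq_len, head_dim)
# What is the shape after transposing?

Input shape: (12, 86, 96)
  -> after reshape: (12, 86, 1, 96)
Output shape: (12, 1, 86, 96)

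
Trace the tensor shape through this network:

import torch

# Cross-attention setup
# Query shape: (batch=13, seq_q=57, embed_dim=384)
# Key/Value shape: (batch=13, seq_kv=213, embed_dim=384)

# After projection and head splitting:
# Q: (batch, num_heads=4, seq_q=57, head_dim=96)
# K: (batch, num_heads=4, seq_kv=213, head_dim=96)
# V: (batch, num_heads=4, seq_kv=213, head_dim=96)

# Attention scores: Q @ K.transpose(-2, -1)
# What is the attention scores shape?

Input shape: (13, 57, 384)
Output shape: (13, 4, 57, 213)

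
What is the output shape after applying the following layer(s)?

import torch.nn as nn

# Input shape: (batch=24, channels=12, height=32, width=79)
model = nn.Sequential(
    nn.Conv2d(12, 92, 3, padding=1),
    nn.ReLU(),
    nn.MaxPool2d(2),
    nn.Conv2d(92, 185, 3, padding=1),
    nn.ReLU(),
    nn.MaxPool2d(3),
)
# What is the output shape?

Input shape: (24, 12, 32, 79)
  -> after first Conv2d: (24, 92, 32, 79)
  -> after first MaxPool2d: (24, 92, 16, 39)
  -> after second Conv2d: (24, 185, 16, 39)
Output shape: (24, 185, 5, 13)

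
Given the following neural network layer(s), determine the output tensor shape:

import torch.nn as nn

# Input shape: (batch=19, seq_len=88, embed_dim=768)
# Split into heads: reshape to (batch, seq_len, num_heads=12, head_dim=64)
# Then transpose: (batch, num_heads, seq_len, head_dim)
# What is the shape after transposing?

Input shape: (19, 88, 768)
  -> after reshape: (19, 88, 12, 64)
Output shape: (19, 12, 88, 64)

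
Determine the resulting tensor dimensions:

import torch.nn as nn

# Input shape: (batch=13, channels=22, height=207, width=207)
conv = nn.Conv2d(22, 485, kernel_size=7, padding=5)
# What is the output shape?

Input shape: (13, 22, 207, 207)
Output shape: (13, 485, 211, 211)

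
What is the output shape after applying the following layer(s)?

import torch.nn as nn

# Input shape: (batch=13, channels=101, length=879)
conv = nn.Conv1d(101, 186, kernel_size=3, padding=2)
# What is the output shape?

Input shape: (13, 101, 879)
Output shape: (13, 186, 881)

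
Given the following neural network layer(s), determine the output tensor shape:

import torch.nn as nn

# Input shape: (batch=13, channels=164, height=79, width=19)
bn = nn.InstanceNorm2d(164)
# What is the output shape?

Input shape: (13, 164, 79, 19)
Output shape: (13, 164, 79, 19)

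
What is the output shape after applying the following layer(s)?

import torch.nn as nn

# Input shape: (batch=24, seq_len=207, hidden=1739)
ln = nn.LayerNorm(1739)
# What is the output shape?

Input shape: (24, 207, 1739)
Output shape: (24, 207, 1739)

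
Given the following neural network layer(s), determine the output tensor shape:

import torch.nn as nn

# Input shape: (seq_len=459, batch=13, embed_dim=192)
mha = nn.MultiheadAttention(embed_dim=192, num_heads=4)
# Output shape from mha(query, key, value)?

Input shape: (459, 13, 192)
Output shape: (459, 13, 192)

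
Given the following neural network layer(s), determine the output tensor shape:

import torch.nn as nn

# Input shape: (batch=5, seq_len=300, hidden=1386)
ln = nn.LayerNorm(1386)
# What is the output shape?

Input shape: (5, 300, 1386)
Output shape: (5, 300, 1386)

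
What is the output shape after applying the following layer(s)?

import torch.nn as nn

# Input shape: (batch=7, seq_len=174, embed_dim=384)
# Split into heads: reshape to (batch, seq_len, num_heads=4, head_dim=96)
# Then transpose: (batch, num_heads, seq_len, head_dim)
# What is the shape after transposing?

Input shape: (7, 174, 384)
  -> after reshape: (7, 174, 4, 96)
Output shape: (7, 4, 174, 96)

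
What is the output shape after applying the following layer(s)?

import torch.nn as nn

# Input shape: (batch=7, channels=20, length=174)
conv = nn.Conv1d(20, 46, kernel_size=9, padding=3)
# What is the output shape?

Input shape: (7, 20, 174)
Output shape: (7, 46, 172)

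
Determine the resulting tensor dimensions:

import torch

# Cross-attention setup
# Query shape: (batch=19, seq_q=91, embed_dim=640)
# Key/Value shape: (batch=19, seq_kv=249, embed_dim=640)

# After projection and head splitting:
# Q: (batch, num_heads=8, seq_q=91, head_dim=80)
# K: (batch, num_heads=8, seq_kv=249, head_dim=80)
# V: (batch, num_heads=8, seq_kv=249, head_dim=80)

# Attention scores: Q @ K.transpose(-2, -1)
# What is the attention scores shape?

Input shape: (19, 91, 640)
Output shape: (19, 8, 91, 249)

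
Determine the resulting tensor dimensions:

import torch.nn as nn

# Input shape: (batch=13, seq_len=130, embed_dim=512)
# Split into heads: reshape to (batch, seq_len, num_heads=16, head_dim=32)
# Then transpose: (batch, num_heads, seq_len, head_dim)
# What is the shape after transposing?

Input shape: (13, 130, 512)
  -> after reshape: (13, 130, 16, 32)
Output shape: (13, 16, 130, 32)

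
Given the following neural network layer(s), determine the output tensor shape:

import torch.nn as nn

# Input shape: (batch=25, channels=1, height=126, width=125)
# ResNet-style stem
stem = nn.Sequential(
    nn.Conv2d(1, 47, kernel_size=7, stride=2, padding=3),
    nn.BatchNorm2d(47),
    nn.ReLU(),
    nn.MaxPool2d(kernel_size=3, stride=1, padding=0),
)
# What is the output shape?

Input shape: (25, 1, 126, 125)
  -> after Conv2d 7x7 stride=2: (25, 47, 63, 63)
Output shape: (25, 47, 61, 61)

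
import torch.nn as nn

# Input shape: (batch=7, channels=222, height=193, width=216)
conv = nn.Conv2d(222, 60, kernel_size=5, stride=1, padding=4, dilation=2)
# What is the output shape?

Input shape: (7, 222, 193, 216)
Output shape: (7, 60, 193, 216)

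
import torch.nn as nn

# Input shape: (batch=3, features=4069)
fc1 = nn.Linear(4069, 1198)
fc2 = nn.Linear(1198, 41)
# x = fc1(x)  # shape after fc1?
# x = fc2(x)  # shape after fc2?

Input shape: (3, 4069)
  -> after fc1: (3, 1198)
Output shape: (3, 41)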